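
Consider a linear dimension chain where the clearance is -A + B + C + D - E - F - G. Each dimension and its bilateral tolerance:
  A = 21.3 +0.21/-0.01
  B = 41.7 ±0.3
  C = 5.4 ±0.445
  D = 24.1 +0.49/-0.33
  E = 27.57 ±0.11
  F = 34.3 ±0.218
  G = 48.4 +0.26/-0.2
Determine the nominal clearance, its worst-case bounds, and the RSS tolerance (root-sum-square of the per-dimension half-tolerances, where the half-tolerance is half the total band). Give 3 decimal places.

nominal=-60.370 wc=[-62.243,-58.597] rss=0.762

Stack each dimension's contribution:
  -A: nom -21.300 → Σnom=-21.300; wc +0.010/-0.210 → slack +0.010/-0.210; half-tol=0.110, Σhalf²=0.012100
  +B: nom +41.700 → Σnom=20.400; wc +0.300/-0.300 → slack +0.310/-0.510; half-tol=0.300, Σhalf²=0.102100
  +C: nom +5.400 → Σnom=25.800; wc +0.445/-0.445 → slack +0.755/-0.955; half-tol=0.445, Σhalf²=0.300125
  +D: nom +24.100 → Σnom=49.900; wc +0.490/-0.330 → slack +1.245/-1.285; half-tol=0.410, Σhalf²=0.468225
  -E: nom -27.570 → Σnom=22.330; wc +0.110/-0.110 → slack +1.355/-1.395; half-tol=0.110, Σhalf²=0.480325
  -F: nom -34.300 → Σnom=-11.970; wc +0.218/-0.218 → slack +1.573/-1.613; half-tol=0.218, Σhalf²=0.527849
  -G: nom -48.400 → Σnom=-60.370; wc +0.200/-0.260 → slack +1.773/-1.873; half-tol=0.230, Σhalf²=0.580749
Nominal = -60.370. Worst-case = [-60.370 - 1.873, -60.370 + 1.773] = [-62.243, -58.597]. RSS = √0.580749 = 0.762.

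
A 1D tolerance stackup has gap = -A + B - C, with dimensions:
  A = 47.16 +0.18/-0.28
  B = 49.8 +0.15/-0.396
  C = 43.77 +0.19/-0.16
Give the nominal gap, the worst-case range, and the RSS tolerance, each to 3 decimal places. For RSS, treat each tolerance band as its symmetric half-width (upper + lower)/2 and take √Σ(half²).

Stack each dimension's contribution:
  -A: nom -47.160 → Σnom=-47.160; wc +0.280/-0.180 → slack +0.280/-0.180; half-tol=0.230, Σhalf²=0.052900
  +B: nom +49.800 → Σnom=2.640; wc +0.150/-0.396 → slack +0.430/-0.576; half-tol=0.273, Σhalf²=0.127429
  -C: nom -43.770 → Σnom=-41.130; wc +0.160/-0.190 → slack +0.590/-0.766; half-tol=0.175, Σhalf²=0.158054
Nominal = -41.130. Worst-case = [-41.130 - 0.766, -41.130 + 0.590] = [-41.896, -40.540]. RSS = √0.158054 = 0.398.

nominal=-41.130 wc=[-41.896,-40.540] rss=0.398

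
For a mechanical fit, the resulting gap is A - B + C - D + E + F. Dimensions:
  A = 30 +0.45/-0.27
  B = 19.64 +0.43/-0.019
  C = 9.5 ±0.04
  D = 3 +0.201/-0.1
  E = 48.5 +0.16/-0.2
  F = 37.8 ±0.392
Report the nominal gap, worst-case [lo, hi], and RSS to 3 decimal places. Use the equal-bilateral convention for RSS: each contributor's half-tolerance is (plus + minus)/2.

nominal=103.160 wc=[101.627,104.321] rss=0.625

Stack each dimension's contribution:
  +A: nom +30.000 → Σnom=30.000; wc +0.450/-0.270 → slack +0.450/-0.270; half-tol=0.360, Σhalf²=0.129600
  -B: nom -19.640 → Σnom=10.360; wc +0.019/-0.430 → slack +0.469/-0.700; half-tol=0.225, Σhalf²=0.180000
  +C: nom +9.500 → Σnom=19.860; wc +0.040/-0.040 → slack +0.509/-0.740; half-tol=0.040, Σhalf²=0.181600
  -D: nom -3.000 → Σnom=16.860; wc +0.100/-0.201 → slack +0.609/-0.941; half-tol=0.151, Σhalf²=0.204251
  +E: nom +48.500 → Σnom=65.360; wc +0.160/-0.200 → slack +0.769/-1.141; half-tol=0.180, Σhalf²=0.236650
  +F: nom +37.800 → Σnom=103.160; wc +0.392/-0.392 → slack +1.161/-1.533; half-tol=0.392, Σhalf²=0.390315
Nominal = 103.160. Worst-case = [103.160 - 1.533, 103.160 + 1.161] = [101.627, 104.321]. RSS = √0.390315 = 0.625.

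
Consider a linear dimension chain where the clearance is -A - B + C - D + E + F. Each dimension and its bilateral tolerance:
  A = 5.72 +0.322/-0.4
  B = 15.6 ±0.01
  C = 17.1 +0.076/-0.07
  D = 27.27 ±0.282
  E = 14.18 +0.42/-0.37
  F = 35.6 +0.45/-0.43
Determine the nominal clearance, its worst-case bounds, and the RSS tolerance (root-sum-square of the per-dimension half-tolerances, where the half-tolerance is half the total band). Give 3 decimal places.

nominal=18.290 wc=[16.806,19.928] rss=0.752

Stack each dimension's contribution:
  -A: nom -5.720 → Σnom=-5.720; wc +0.400/-0.322 → slack +0.400/-0.322; half-tol=0.361, Σhalf²=0.130321
  -B: nom -15.600 → Σnom=-21.320; wc +0.010/-0.010 → slack +0.410/-0.332; half-tol=0.010, Σhalf²=0.130421
  +C: nom +17.100 → Σnom=-4.220; wc +0.076/-0.070 → slack +0.486/-0.402; half-tol=0.073, Σhalf²=0.135750
  -D: nom -27.270 → Σnom=-31.490; wc +0.282/-0.282 → slack +0.768/-0.684; half-tol=0.282, Σhalf²=0.215274
  +E: nom +14.180 → Σnom=-17.310; wc +0.420/-0.370 → slack +1.188/-1.054; half-tol=0.395, Σhalf²=0.371299
  +F: nom +35.600 → Σnom=18.290; wc +0.450/-0.430 → slack +1.638/-1.484; half-tol=0.440, Σhalf²=0.564899
Nominal = 18.290. Worst-case = [18.290 - 1.484, 18.290 + 1.638] = [16.806, 19.928]. RSS = √0.564899 = 0.752.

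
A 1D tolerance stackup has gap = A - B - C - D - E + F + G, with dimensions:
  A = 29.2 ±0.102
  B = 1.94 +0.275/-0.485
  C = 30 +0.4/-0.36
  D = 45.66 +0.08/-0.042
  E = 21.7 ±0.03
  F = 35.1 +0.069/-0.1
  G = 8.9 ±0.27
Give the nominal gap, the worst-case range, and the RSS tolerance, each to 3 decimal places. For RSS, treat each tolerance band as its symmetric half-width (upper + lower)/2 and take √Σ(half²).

Stack each dimension's contribution:
  +A: nom +29.200 → Σnom=29.200; wc +0.102/-0.102 → slack +0.102/-0.102; half-tol=0.102, Σhalf²=0.010404
  -B: nom -1.940 → Σnom=27.260; wc +0.485/-0.275 → slack +0.587/-0.377; half-tol=0.380, Σhalf²=0.154804
  -C: nom -30.000 → Σnom=-2.740; wc +0.360/-0.400 → slack +0.947/-0.777; half-tol=0.380, Σhalf²=0.299204
  -D: nom -45.660 → Σnom=-48.400; wc +0.042/-0.080 → slack +0.989/-0.857; half-tol=0.061, Σhalf²=0.302925
  -E: nom -21.700 → Σnom=-70.100; wc +0.030/-0.030 → slack +1.019/-0.887; half-tol=0.030, Σhalf²=0.303825
  +F: nom +35.100 → Σnom=-35.000; wc +0.069/-0.100 → slack +1.088/-0.987; half-tol=0.085, Σhalf²=0.310965
  +G: nom +8.900 → Σnom=-26.100; wc +0.270/-0.270 → slack +1.358/-1.257; half-tol=0.270, Σhalf²=0.383865
Nominal = -26.100. Worst-case = [-26.100 - 1.257, -26.100 + 1.358] = [-27.357, -24.742]. RSS = √0.383865 = 0.620.

nominal=-26.100 wc=[-27.357,-24.742] rss=0.620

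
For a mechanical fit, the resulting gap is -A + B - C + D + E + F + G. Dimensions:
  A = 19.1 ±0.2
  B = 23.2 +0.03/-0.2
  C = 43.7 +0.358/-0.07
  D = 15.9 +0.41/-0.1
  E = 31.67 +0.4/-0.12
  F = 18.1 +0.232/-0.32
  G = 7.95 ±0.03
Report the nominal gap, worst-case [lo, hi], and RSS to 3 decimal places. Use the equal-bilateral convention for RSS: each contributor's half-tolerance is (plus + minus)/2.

nominal=34.020 wc=[32.692,35.392] rss=0.556

Stack each dimension's contribution:
  -A: nom -19.100 → Σnom=-19.100; wc +0.200/-0.200 → slack +0.200/-0.200; half-tol=0.200, Σhalf²=0.040000
  +B: nom +23.200 → Σnom=4.100; wc +0.030/-0.200 → slack +0.230/-0.400; half-tol=0.115, Σhalf²=0.053225
  -C: nom -43.700 → Σnom=-39.600; wc +0.070/-0.358 → slack +0.300/-0.758; half-tol=0.214, Σhalf²=0.099021
  +D: nom +15.900 → Σnom=-23.700; wc +0.410/-0.100 → slack +0.710/-0.858; half-tol=0.255, Σhalf²=0.164046
  +E: nom +31.670 → Σnom=7.970; wc +0.400/-0.120 → slack +1.110/-0.978; half-tol=0.260, Σhalf²=0.231646
  +F: nom +18.100 → Σnom=26.070; wc +0.232/-0.320 → slack +1.342/-1.298; half-tol=0.276, Σhalf²=0.307822
  +G: nom +7.950 → Σnom=34.020; wc +0.030/-0.030 → slack +1.372/-1.328; half-tol=0.030, Σhalf²=0.308722
Nominal = 34.020. Worst-case = [34.020 - 1.328, 34.020 + 1.372] = [32.692, 35.392]. RSS = √0.308722 = 0.556.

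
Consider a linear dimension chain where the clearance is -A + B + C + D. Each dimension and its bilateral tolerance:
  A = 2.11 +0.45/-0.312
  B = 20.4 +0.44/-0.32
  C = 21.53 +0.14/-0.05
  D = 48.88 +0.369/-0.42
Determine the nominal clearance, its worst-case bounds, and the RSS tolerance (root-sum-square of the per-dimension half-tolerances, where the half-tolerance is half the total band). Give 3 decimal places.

nominal=88.700 wc=[87.460,89.961] rss=0.674

Stack each dimension's contribution:
  -A: nom -2.110 → Σnom=-2.110; wc +0.312/-0.450 → slack +0.312/-0.450; half-tol=0.381, Σhalf²=0.145161
  +B: nom +20.400 → Σnom=18.290; wc +0.440/-0.320 → slack +0.752/-0.770; half-tol=0.380, Σhalf²=0.289561
  +C: nom +21.530 → Σnom=39.820; wc +0.140/-0.050 → slack +0.892/-0.820; half-tol=0.095, Σhalf²=0.298586
  +D: nom +48.880 → Σnom=88.700; wc +0.369/-0.420 → slack +1.261/-1.240; half-tol=0.394, Σhalf²=0.454216
Nominal = 88.700. Worst-case = [88.700 - 1.240, 88.700 + 1.261] = [87.460, 89.961]. RSS = √0.454216 = 0.674.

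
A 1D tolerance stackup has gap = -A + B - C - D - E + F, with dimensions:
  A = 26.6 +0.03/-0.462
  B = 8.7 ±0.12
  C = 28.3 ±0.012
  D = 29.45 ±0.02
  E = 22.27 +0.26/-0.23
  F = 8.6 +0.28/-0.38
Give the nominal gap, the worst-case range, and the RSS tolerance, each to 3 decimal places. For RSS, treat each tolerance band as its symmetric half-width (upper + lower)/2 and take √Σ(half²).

Stack each dimension's contribution:
  -A: nom -26.600 → Σnom=-26.600; wc +0.462/-0.030 → slack +0.462/-0.030; half-tol=0.246, Σhalf²=0.060516
  +B: nom +8.700 → Σnom=-17.900; wc +0.120/-0.120 → slack +0.582/-0.150; half-tol=0.120, Σhalf²=0.074916
  -C: nom -28.300 → Σnom=-46.200; wc +0.012/-0.012 → slack +0.594/-0.162; half-tol=0.012, Σhalf²=0.075060
  -D: nom -29.450 → Σnom=-75.650; wc +0.020/-0.020 → slack +0.614/-0.182; half-tol=0.020, Σhalf²=0.075460
  -E: nom -22.270 → Σnom=-97.920; wc +0.230/-0.260 → slack +0.844/-0.442; half-tol=0.245, Σhalf²=0.135485
  +F: nom +8.600 → Σnom=-89.320; wc +0.280/-0.380 → slack +1.124/-0.822; half-tol=0.330, Σhalf²=0.244385
Nominal = -89.320. Worst-case = [-89.320 - 0.822, -89.320 + 1.124] = [-90.142, -88.196]. RSS = √0.244385 = 0.494.

nominal=-89.320 wc=[-90.142,-88.196] rss=0.494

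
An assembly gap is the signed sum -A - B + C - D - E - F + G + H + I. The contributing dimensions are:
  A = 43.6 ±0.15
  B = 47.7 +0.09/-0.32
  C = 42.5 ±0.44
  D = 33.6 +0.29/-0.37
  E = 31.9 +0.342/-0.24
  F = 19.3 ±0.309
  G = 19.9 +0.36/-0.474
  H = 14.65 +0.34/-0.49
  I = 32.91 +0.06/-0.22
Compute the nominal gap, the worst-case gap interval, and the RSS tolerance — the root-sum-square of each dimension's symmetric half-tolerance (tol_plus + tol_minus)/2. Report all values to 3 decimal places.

nominal=-66.140 wc=[-68.945,-63.551] rss=0.955

Stack each dimension's contribution:
  -A: nom -43.600 → Σnom=-43.600; wc +0.150/-0.150 → slack +0.150/-0.150; half-tol=0.150, Σhalf²=0.022500
  -B: nom -47.700 → Σnom=-91.300; wc +0.320/-0.090 → slack +0.470/-0.240; half-tol=0.205, Σhalf²=0.064525
  +C: nom +42.500 → Σnom=-48.800; wc +0.440/-0.440 → slack +0.910/-0.680; half-tol=0.440, Σhalf²=0.258125
  -D: nom -33.600 → Σnom=-82.400; wc +0.370/-0.290 → slack +1.280/-0.970; half-tol=0.330, Σhalf²=0.367025
  -E: nom -31.900 → Σnom=-114.300; wc +0.240/-0.342 → slack +1.520/-1.312; half-tol=0.291, Σhalf²=0.451706
  -F: nom -19.300 → Σnom=-133.600; wc +0.309/-0.309 → slack +1.829/-1.621; half-tol=0.309, Σhalf²=0.547187
  +G: nom +19.900 → Σnom=-113.700; wc +0.360/-0.474 → slack +2.189/-2.095; half-tol=0.417, Σhalf²=0.721076
  +H: nom +14.650 → Σnom=-99.050; wc +0.340/-0.490 → slack +2.529/-2.585; half-tol=0.415, Σhalf²=0.893301
  +I: nom +32.910 → Σnom=-66.140; wc +0.060/-0.220 → slack +2.589/-2.805; half-tol=0.140, Σhalf²=0.912901
Nominal = -66.140. Worst-case = [-66.140 - 2.805, -66.140 + 2.589] = [-68.945, -63.551]. RSS = √0.912901 = 0.955.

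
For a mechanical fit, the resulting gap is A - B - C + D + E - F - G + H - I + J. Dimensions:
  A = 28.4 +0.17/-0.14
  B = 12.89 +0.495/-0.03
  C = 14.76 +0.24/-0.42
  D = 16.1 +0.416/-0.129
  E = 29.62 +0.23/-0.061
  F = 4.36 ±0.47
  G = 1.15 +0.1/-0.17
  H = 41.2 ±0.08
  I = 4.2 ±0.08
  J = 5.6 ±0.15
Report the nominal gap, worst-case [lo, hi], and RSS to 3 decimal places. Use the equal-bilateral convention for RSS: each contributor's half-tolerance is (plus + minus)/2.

nominal=83.560 wc=[81.615,85.776] rss=0.756

Stack each dimension's contribution:
  +A: nom +28.400 → Σnom=28.400; wc +0.170/-0.140 → slack +0.170/-0.140; half-tol=0.155, Σhalf²=0.024025
  -B: nom -12.890 → Σnom=15.510; wc +0.030/-0.495 → slack +0.200/-0.635; half-tol=0.263, Σhalf²=0.092931
  -C: nom -14.760 → Σnom=0.750; wc +0.420/-0.240 → slack +0.620/-0.875; half-tol=0.330, Σhalf²=0.201831
  +D: nom +16.100 → Σnom=16.850; wc +0.416/-0.129 → slack +1.036/-1.004; half-tol=0.272, Σhalf²=0.276087
  +E: nom +29.620 → Σnom=46.470; wc +0.230/-0.061 → slack +1.266/-1.065; half-tol=0.146, Σhalf²=0.297258
  -F: nom -4.360 → Σnom=42.110; wc +0.470/-0.470 → slack +1.736/-1.535; half-tol=0.470, Σhalf²=0.518158
  -G: nom -1.150 → Σnom=40.960; wc +0.170/-0.100 → slack +1.906/-1.635; half-tol=0.135, Σhalf²=0.536383
  +H: nom +41.200 → Σnom=82.160; wc +0.080/-0.080 → slack +1.986/-1.715; half-tol=0.080, Σhalf²=0.542783
  -I: nom -4.200 → Σnom=77.960; wc +0.080/-0.080 → slack +2.066/-1.795; half-tol=0.080, Σhalf²=0.549183
  +J: nom +5.600 → Σnom=83.560; wc +0.150/-0.150 → slack +2.216/-1.945; half-tol=0.150, Σhalf²=0.571683
Nominal = 83.560. Worst-case = [83.560 - 1.945, 83.560 + 2.216] = [81.615, 85.776]. RSS = √0.571683 = 0.756.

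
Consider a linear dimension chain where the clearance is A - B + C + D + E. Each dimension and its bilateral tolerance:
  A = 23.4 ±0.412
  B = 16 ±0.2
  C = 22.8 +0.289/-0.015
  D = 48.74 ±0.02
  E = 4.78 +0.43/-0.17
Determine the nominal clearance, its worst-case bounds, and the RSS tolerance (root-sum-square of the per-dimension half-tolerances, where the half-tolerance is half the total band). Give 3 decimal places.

nominal=83.720 wc=[82.903,85.071] rss=0.569

Stack each dimension's contribution:
  +A: nom +23.400 → Σnom=23.400; wc +0.412/-0.412 → slack +0.412/-0.412; half-tol=0.412, Σhalf²=0.169744
  -B: nom -16.000 → Σnom=7.400; wc +0.200/-0.200 → slack +0.612/-0.612; half-tol=0.200, Σhalf²=0.209744
  +C: nom +22.800 → Σnom=30.200; wc +0.289/-0.015 → slack +0.901/-0.627; half-tol=0.152, Σhalf²=0.232848
  +D: nom +48.740 → Σnom=78.940; wc +0.020/-0.020 → slack +0.921/-0.647; half-tol=0.020, Σhalf²=0.233248
  +E: nom +4.780 → Σnom=83.720; wc +0.430/-0.170 → slack +1.351/-0.817; half-tol=0.300, Σhalf²=0.323248
Nominal = 83.720. Worst-case = [83.720 - 0.817, 83.720 + 1.351] = [82.903, 85.071]. RSS = √0.323248 = 0.569.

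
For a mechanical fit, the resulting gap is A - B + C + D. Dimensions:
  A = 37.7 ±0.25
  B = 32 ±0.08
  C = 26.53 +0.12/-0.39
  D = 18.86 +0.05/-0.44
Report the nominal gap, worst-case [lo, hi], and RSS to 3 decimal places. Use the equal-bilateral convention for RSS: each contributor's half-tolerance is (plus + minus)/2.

Stack each dimension's contribution:
  +A: nom +37.700 → Σnom=37.700; wc +0.250/-0.250 → slack +0.250/-0.250; half-tol=0.250, Σhalf²=0.062500
  -B: nom -32.000 → Σnom=5.700; wc +0.080/-0.080 → slack +0.330/-0.330; half-tol=0.080, Σhalf²=0.068900
  +C: nom +26.530 → Σnom=32.230; wc +0.120/-0.390 → slack +0.450/-0.720; half-tol=0.255, Σhalf²=0.133925
  +D: nom +18.860 → Σnom=51.090; wc +0.050/-0.440 → slack +0.500/-1.160; half-tol=0.245, Σhalf²=0.193950
Nominal = 51.090. Worst-case = [51.090 - 1.160, 51.090 + 0.500] = [49.930, 51.590]. RSS = √0.193950 = 0.440.

nominal=51.090 wc=[49.930,51.590] rss=0.440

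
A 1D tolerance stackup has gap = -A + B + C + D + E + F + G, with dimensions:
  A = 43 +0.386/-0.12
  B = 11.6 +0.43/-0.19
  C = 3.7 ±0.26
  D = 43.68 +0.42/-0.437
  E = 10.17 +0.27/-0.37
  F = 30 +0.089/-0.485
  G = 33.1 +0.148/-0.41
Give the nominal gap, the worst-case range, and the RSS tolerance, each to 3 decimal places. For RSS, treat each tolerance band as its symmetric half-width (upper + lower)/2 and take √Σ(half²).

nominal=89.250 wc=[86.712,90.987] rss=0.821

Stack each dimension's contribution:
  -A: nom -43.000 → Σnom=-43.000; wc +0.120/-0.386 → slack +0.120/-0.386; half-tol=0.253, Σhalf²=0.064009
  +B: nom +11.600 → Σnom=-31.400; wc +0.430/-0.190 → slack +0.550/-0.576; half-tol=0.310, Σhalf²=0.160109
  +C: nom +3.700 → Σnom=-27.700; wc +0.260/-0.260 → slack +0.810/-0.836; half-tol=0.260, Σhalf²=0.227709
  +D: nom +43.680 → Σnom=15.980; wc +0.420/-0.437 → slack +1.230/-1.273; half-tol=0.428, Σhalf²=0.411321
  +E: nom +10.170 → Σnom=26.150; wc +0.270/-0.370 → slack +1.500/-1.643; half-tol=0.320, Σhalf²=0.513721
  +F: nom +30.000 → Σnom=56.150; wc +0.089/-0.485 → slack +1.589/-2.128; half-tol=0.287, Σhalf²=0.596090
  +G: nom +33.100 → Σnom=89.250; wc +0.148/-0.410 → slack +1.737/-2.538; half-tol=0.279, Σhalf²=0.673931
Nominal = 89.250. Worst-case = [89.250 - 2.538, 89.250 + 1.737] = [86.712, 90.987]. RSS = √0.673931 = 0.821.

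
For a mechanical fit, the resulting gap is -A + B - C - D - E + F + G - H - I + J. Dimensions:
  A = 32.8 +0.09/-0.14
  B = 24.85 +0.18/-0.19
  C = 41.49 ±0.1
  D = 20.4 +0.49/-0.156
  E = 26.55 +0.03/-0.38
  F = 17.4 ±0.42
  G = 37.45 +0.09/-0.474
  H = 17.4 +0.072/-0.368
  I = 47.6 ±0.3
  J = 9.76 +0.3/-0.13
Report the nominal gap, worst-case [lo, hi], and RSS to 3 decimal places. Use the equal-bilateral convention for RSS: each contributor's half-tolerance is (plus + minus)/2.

nominal=-96.780 wc=[-99.076,-94.346] rss=0.803

Stack each dimension's contribution:
  -A: nom -32.800 → Σnom=-32.800; wc +0.140/-0.090 → slack +0.140/-0.090; half-tol=0.115, Σhalf²=0.013225
  +B: nom +24.850 → Σnom=-7.950; wc +0.180/-0.190 → slack +0.320/-0.280; half-tol=0.185, Σhalf²=0.047450
  -C: nom -41.490 → Σnom=-49.440; wc +0.100/-0.100 → slack +0.420/-0.380; half-tol=0.100, Σhalf²=0.057450
  -D: nom -20.400 → Σnom=-69.840; wc +0.156/-0.490 → slack +0.576/-0.870; half-tol=0.323, Σhalf²=0.161779
  -E: nom -26.550 → Σnom=-96.390; wc +0.380/-0.030 → slack +0.956/-0.900; half-tol=0.205, Σhalf²=0.203804
  +F: nom +17.400 → Σnom=-78.990; wc +0.420/-0.420 → slack +1.376/-1.320; half-tol=0.420, Σhalf²=0.380204
  +G: nom +37.450 → Σnom=-41.540; wc +0.090/-0.474 → slack +1.466/-1.794; half-tol=0.282, Σhalf²=0.459728
  -H: nom -17.400 → Σnom=-58.940; wc +0.368/-0.072 → slack +1.834/-1.866; half-tol=0.220, Σhalf²=0.508128
  -I: nom -47.600 → Σnom=-106.540; wc +0.300/-0.300 → slack +2.134/-2.166; half-tol=0.300, Σhalf²=0.598128
  +J: nom +9.760 → Σnom=-96.780; wc +0.300/-0.130 → slack +2.434/-2.296; half-tol=0.215, Σhalf²=0.644353
Nominal = -96.780. Worst-case = [-96.780 - 2.296, -96.780 + 2.434] = [-99.076, -94.346]. RSS = √0.644353 = 0.803.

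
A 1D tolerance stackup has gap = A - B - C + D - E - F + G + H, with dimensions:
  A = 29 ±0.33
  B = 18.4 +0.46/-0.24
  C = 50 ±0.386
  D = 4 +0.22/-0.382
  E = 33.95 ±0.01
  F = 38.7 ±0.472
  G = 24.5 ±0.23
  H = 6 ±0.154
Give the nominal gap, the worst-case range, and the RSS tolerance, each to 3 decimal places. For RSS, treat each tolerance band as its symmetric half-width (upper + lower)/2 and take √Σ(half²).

Stack each dimension's contribution:
  +A: nom +29.000 → Σnom=29.000; wc +0.330/-0.330 → slack +0.330/-0.330; half-tol=0.330, Σhalf²=0.108900
  -B: nom -18.400 → Σnom=10.600; wc +0.240/-0.460 → slack +0.570/-0.790; half-tol=0.350, Σhalf²=0.231400
  -C: nom -50.000 → Σnom=-39.400; wc +0.386/-0.386 → slack +0.956/-1.176; half-tol=0.386, Σhalf²=0.380396
  +D: nom +4.000 → Σnom=-35.400; wc +0.220/-0.382 → slack +1.176/-1.558; half-tol=0.301, Σhalf²=0.470997
  -E: nom -33.950 → Σnom=-69.350; wc +0.010/-0.010 → slack +1.186/-1.568; half-tol=0.010, Σhalf²=0.471097
  -F: nom -38.700 → Σnom=-108.050; wc +0.472/-0.472 → slack +1.658/-2.040; half-tol=0.472, Σhalf²=0.693881
  +G: nom +24.500 → Σnom=-83.550; wc +0.230/-0.230 → slack +1.888/-2.270; half-tol=0.230, Σhalf²=0.746781
  +H: nom +6.000 → Σnom=-77.550; wc +0.154/-0.154 → slack +2.042/-2.424; half-tol=0.154, Σhalf²=0.770497
Nominal = -77.550. Worst-case = [-77.550 - 2.424, -77.550 + 2.042] = [-79.974, -75.508]. RSS = √0.770497 = 0.878.

nominal=-77.550 wc=[-79.974,-75.508] rss=0.878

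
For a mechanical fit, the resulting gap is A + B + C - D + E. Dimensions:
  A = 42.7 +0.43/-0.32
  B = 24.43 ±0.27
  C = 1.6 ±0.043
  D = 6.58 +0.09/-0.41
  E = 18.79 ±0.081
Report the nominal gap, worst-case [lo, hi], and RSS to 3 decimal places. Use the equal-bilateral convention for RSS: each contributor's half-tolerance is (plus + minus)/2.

Stack each dimension's contribution:
  +A: nom +42.700 → Σnom=42.700; wc +0.430/-0.320 → slack +0.430/-0.320; half-tol=0.375, Σhalf²=0.140625
  +B: nom +24.430 → Σnom=67.130; wc +0.270/-0.270 → slack +0.700/-0.590; half-tol=0.270, Σhalf²=0.213525
  +C: nom +1.600 → Σnom=68.730; wc +0.043/-0.043 → slack +0.743/-0.633; half-tol=0.043, Σhalf²=0.215374
  -D: nom -6.580 → Σnom=62.150; wc +0.410/-0.090 → slack +1.153/-0.723; half-tol=0.250, Σhalf²=0.277874
  +E: nom +18.790 → Σnom=80.940; wc +0.081/-0.081 → slack +1.234/-0.804; half-tol=0.081, Σhalf²=0.284435
Nominal = 80.940. Worst-case = [80.940 - 0.804, 80.940 + 1.234] = [80.136, 82.174]. RSS = √0.284435 = 0.533.

nominal=80.940 wc=[80.136,82.174] rss=0.533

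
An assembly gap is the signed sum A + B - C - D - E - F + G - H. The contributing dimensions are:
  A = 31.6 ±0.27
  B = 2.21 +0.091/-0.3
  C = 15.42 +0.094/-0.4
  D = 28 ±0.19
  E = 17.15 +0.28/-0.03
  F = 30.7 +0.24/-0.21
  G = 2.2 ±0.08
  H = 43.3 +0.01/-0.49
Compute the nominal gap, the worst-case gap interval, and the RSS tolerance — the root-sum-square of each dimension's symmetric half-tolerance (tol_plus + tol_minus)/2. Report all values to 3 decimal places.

nominal=-98.560 wc=[-100.024,-96.799] rss=0.593

Stack each dimension's contribution:
  +A: nom +31.600 → Σnom=31.600; wc +0.270/-0.270 → slack +0.270/-0.270; half-tol=0.270, Σhalf²=0.072900
  +B: nom +2.210 → Σnom=33.810; wc +0.091/-0.300 → slack +0.361/-0.570; half-tol=0.196, Σhalf²=0.111120
  -C: nom -15.420 → Σnom=18.390; wc +0.400/-0.094 → slack +0.761/-0.664; half-tol=0.247, Σhalf²=0.172129
  -D: nom -28.000 → Σnom=-9.610; wc +0.190/-0.190 → slack +0.951/-0.854; half-tol=0.190, Σhalf²=0.208229
  -E: nom -17.150 → Σnom=-26.760; wc +0.030/-0.280 → slack +0.981/-1.134; half-tol=0.155, Σhalf²=0.232254
  -F: nom -30.700 → Σnom=-57.460; wc +0.210/-0.240 → slack +1.191/-1.374; half-tol=0.225, Σhalf²=0.282879
  +G: nom +2.200 → Σnom=-55.260; wc +0.080/-0.080 → slack +1.271/-1.454; half-tol=0.080, Σhalf²=0.289279
  -H: nom -43.300 → Σnom=-98.560; wc +0.490/-0.010 → slack +1.761/-1.464; half-tol=0.250, Σhalf²=0.351779
Nominal = -98.560. Worst-case = [-98.560 - 1.464, -98.560 + 1.761] = [-100.024, -96.799]. RSS = √0.351779 = 0.593.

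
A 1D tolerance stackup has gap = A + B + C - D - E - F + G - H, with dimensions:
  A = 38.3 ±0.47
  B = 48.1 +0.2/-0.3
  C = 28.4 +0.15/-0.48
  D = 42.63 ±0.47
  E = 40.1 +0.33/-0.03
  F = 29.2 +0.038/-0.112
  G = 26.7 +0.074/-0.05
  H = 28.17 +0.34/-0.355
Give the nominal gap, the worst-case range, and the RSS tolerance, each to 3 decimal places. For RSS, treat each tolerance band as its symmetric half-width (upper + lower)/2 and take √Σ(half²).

nominal=1.400 wc=[-1.078,3.261] rss=0.875

Stack each dimension's contribution:
  +A: nom +38.300 → Σnom=38.300; wc +0.470/-0.470 → slack +0.470/-0.470; half-tol=0.470, Σhalf²=0.220900
  +B: nom +48.100 → Σnom=86.400; wc +0.200/-0.300 → slack +0.670/-0.770; half-tol=0.250, Σhalf²=0.283400
  +C: nom +28.400 → Σnom=114.800; wc +0.150/-0.480 → slack +0.820/-1.250; half-tol=0.315, Σhalf²=0.382625
  -D: nom -42.630 → Σnom=72.170; wc +0.470/-0.470 → slack +1.290/-1.720; half-tol=0.470, Σhalf²=0.603525
  -E: nom -40.100 → Σnom=32.070; wc +0.030/-0.330 → slack +1.320/-2.050; half-tol=0.180, Σhalf²=0.635925
  -F: nom -29.200 → Σnom=2.870; wc +0.112/-0.038 → slack +1.432/-2.088; half-tol=0.075, Σhalf²=0.641550
  +G: nom +26.700 → Σnom=29.570; wc +0.074/-0.050 → slack +1.506/-2.138; half-tol=0.062, Σhalf²=0.645394
  -H: nom -28.170 → Σnom=1.400; wc +0.355/-0.340 → slack +1.861/-2.478; half-tol=0.348, Σhalf²=0.766150
Nominal = 1.400. Worst-case = [1.400 - 2.478, 1.400 + 1.861] = [-1.078, 3.261]. RSS = √0.766150 = 0.875.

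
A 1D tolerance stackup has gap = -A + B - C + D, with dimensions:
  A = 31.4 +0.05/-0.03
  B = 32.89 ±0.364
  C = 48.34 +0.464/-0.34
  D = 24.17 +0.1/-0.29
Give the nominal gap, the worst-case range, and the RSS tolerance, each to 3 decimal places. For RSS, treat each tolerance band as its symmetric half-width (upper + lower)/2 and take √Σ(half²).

nominal=-22.680 wc=[-23.848,-21.846] rss=0.578

Stack each dimension's contribution:
  -A: nom -31.400 → Σnom=-31.400; wc +0.030/-0.050 → slack +0.030/-0.050; half-tol=0.040, Σhalf²=0.001600
  +B: nom +32.890 → Σnom=1.490; wc +0.364/-0.364 → slack +0.394/-0.414; half-tol=0.364, Σhalf²=0.134096
  -C: nom -48.340 → Σnom=-46.850; wc +0.340/-0.464 → slack +0.734/-0.878; half-tol=0.402, Σhalf²=0.295700
  +D: nom +24.170 → Σnom=-22.680; wc +0.100/-0.290 → slack +0.834/-1.168; half-tol=0.195, Σhalf²=0.333725
Nominal = -22.680. Worst-case = [-22.680 - 1.168, -22.680 + 0.834] = [-23.848, -21.846]. RSS = √0.333725 = 0.578.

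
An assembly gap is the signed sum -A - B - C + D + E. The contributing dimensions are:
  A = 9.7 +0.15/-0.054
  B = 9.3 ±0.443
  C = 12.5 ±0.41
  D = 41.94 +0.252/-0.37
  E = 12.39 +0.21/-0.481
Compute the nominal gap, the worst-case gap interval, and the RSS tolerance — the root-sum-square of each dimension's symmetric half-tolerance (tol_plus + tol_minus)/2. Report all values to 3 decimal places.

nominal=22.830 wc=[20.976,24.199] rss=0.769

Stack each dimension's contribution:
  -A: nom -9.700 → Σnom=-9.700; wc +0.054/-0.150 → slack +0.054/-0.150; half-tol=0.102, Σhalf²=0.010404
  -B: nom -9.300 → Σnom=-19.000; wc +0.443/-0.443 → slack +0.497/-0.593; half-tol=0.443, Σhalf²=0.206653
  -C: nom -12.500 → Σnom=-31.500; wc +0.410/-0.410 → slack +0.907/-1.003; half-tol=0.410, Σhalf²=0.374753
  +D: nom +41.940 → Σnom=10.440; wc +0.252/-0.370 → slack +1.159/-1.373; half-tol=0.311, Σhalf²=0.471474
  +E: nom +12.390 → Σnom=22.830; wc +0.210/-0.481 → slack +1.369/-1.854; half-tol=0.345, Σhalf²=0.590844
Nominal = 22.830. Worst-case = [22.830 - 1.854, 22.830 + 1.369] = [20.976, 24.199]. RSS = √0.590844 = 0.769.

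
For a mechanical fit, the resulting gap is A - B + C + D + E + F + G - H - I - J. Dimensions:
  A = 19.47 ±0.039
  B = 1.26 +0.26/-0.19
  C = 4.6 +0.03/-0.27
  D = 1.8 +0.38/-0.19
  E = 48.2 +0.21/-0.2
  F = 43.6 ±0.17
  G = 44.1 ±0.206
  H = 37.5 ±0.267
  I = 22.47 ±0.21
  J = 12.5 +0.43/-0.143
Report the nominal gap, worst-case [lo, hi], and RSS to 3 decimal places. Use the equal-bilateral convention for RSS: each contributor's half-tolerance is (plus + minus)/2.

Stack each dimension's contribution:
  +A: nom +19.470 → Σnom=19.470; wc +0.039/-0.039 → slack +0.039/-0.039; half-tol=0.039, Σhalf²=0.001521
  -B: nom -1.260 → Σnom=18.210; wc +0.190/-0.260 → slack +0.229/-0.299; half-tol=0.225, Σhalf²=0.052146
  +C: nom +4.600 → Σnom=22.810; wc +0.030/-0.270 → slack +0.259/-0.569; half-tol=0.150, Σhalf²=0.074646
  +D: nom +1.800 → Σnom=24.610; wc +0.380/-0.190 → slack +0.639/-0.759; half-tol=0.285, Σhalf²=0.155871
  +E: nom +48.200 → Σnom=72.810; wc +0.210/-0.200 → slack +0.849/-0.959; half-tol=0.205, Σhalf²=0.197896
  +F: nom +43.600 → Σnom=116.410; wc +0.170/-0.170 → slack +1.019/-1.129; half-tol=0.170, Σhalf²=0.226796
  +G: nom +44.100 → Σnom=160.510; wc +0.206/-0.206 → slack +1.225/-1.335; half-tol=0.206, Σhalf²=0.269232
  -H: nom -37.500 → Σnom=123.010; wc +0.267/-0.267 → slack +1.492/-1.602; half-tol=0.267, Σhalf²=0.340521
  -I: nom -22.470 → Σnom=100.540; wc +0.210/-0.210 → slack +1.702/-1.812; half-tol=0.210, Σhalf²=0.384621
  -J: nom -12.500 → Σnom=88.040; wc +0.143/-0.430 → slack +1.845/-2.242; half-tol=0.286, Σhalf²=0.466703
Nominal = 88.040. Worst-case = [88.040 - 2.242, 88.040 + 1.845] = [85.798, 89.885]. RSS = √0.466703 = 0.683.

nominal=88.040 wc=[85.798,89.885] rss=0.683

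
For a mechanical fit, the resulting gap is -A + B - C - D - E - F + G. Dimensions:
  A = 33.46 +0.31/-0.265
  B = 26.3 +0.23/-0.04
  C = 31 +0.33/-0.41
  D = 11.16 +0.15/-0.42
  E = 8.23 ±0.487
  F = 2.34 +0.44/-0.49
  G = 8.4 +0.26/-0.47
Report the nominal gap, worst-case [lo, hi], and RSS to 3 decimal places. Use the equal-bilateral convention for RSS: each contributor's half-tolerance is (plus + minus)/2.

nominal=-51.490 wc=[-53.717,-48.928] rss=0.952

Stack each dimension's contribution:
  -A: nom -33.460 → Σnom=-33.460; wc +0.265/-0.310 → slack +0.265/-0.310; half-tol=0.287, Σhalf²=0.082656
  +B: nom +26.300 → Σnom=-7.160; wc +0.230/-0.040 → slack +0.495/-0.350; half-tol=0.135, Σhalf²=0.100881
  -C: nom -31.000 → Σnom=-38.160; wc +0.410/-0.330 → slack +0.905/-0.680; half-tol=0.370, Σhalf²=0.237781
  -D: nom -11.160 → Σnom=-49.320; wc +0.420/-0.150 → slack +1.325/-0.830; half-tol=0.285, Σhalf²=0.319006
  -E: nom -8.230 → Σnom=-57.550; wc +0.487/-0.487 → slack +1.812/-1.317; half-tol=0.487, Σhalf²=0.556175
  -F: nom -2.340 → Σnom=-59.890; wc +0.490/-0.440 → slack +2.302/-1.757; half-tol=0.465, Σhalf²=0.772400
  +G: nom +8.400 → Σnom=-51.490; wc +0.260/-0.470 → slack +2.562/-2.227; half-tol=0.365, Σhalf²=0.905625
Nominal = -51.490. Worst-case = [-51.490 - 2.227, -51.490 + 2.562] = [-53.717, -48.928]. RSS = √0.905625 = 0.952.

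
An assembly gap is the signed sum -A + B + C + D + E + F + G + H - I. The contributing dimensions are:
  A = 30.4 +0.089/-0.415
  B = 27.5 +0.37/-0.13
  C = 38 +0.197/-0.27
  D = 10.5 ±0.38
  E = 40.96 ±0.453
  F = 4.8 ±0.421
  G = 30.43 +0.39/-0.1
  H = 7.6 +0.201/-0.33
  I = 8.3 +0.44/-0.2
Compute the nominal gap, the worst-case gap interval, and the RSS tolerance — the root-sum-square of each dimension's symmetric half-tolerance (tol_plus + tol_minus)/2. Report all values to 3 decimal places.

Stack each dimension's contribution:
  -A: nom -30.400 → Σnom=-30.400; wc +0.415/-0.089 → slack +0.415/-0.089; half-tol=0.252, Σhalf²=0.063504
  +B: nom +27.500 → Σnom=-2.900; wc +0.370/-0.130 → slack +0.785/-0.219; half-tol=0.250, Σhalf²=0.126004
  +C: nom +38.000 → Σnom=35.100; wc +0.197/-0.270 → slack +0.982/-0.489; half-tol=0.234, Σhalf²=0.180526
  +D: nom +10.500 → Σnom=45.600; wc +0.380/-0.380 → slack +1.362/-0.869; half-tol=0.380, Σhalf²=0.324926
  +E: nom +40.960 → Σnom=86.560; wc +0.453/-0.453 → slack +1.815/-1.322; half-tol=0.453, Σhalf²=0.530135
  +F: nom +4.800 → Σnom=91.360; wc +0.421/-0.421 → slack +2.236/-1.743; half-tol=0.421, Σhalf²=0.707376
  +G: nom +30.430 → Σnom=121.790; wc +0.390/-0.100 → slack +2.626/-1.843; half-tol=0.245, Σhalf²=0.767401
  +H: nom +7.600 → Σnom=129.390; wc +0.201/-0.330 → slack +2.827/-2.173; half-tol=0.266, Σhalf²=0.837891
  -I: nom -8.300 → Σnom=121.090; wc +0.200/-0.440 → slack +3.027/-2.613; half-tol=0.320, Σhalf²=0.940291
Nominal = 121.090. Worst-case = [121.090 - 2.613, 121.090 + 3.027] = [118.477, 124.117]. RSS = √0.940291 = 0.970.

nominal=121.090 wc=[118.477,124.117] rss=0.970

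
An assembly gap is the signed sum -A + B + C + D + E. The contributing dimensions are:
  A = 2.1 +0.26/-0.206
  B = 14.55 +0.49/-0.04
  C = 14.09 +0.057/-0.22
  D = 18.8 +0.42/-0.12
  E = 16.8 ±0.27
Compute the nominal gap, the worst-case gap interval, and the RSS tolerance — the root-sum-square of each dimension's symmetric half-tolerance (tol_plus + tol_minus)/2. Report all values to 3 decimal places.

Stack each dimension's contribution:
  -A: nom -2.100 → Σnom=-2.100; wc +0.206/-0.260 → slack +0.206/-0.260; half-tol=0.233, Σhalf²=0.054289
  +B: nom +14.550 → Σnom=12.450; wc +0.490/-0.040 → slack +0.696/-0.300; half-tol=0.265, Σhalf²=0.124514
  +C: nom +14.090 → Σnom=26.540; wc +0.057/-0.220 → slack +0.753/-0.520; half-tol=0.139, Σhalf²=0.143696
  +D: nom +18.800 → Σnom=45.340; wc +0.420/-0.120 → slack +1.173/-0.640; half-tol=0.270, Σhalf²=0.216596
  +E: nom +16.800 → Σnom=62.140; wc +0.270/-0.270 → slack +1.443/-0.910; half-tol=0.270, Σhalf²=0.289496
Nominal = 62.140. Worst-case = [62.140 - 0.910, 62.140 + 1.443] = [61.230, 63.583]. RSS = √0.289496 = 0.538.

nominal=62.140 wc=[61.230,63.583] rss=0.538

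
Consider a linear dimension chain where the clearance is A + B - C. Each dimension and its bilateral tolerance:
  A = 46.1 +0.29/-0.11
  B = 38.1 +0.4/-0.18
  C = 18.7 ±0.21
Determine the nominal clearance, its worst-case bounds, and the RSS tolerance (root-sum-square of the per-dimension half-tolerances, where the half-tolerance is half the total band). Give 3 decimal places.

nominal=65.500 wc=[65.000,66.400] rss=0.410

Stack each dimension's contribution:
  +A: nom +46.100 → Σnom=46.100; wc +0.290/-0.110 → slack +0.290/-0.110; half-tol=0.200, Σhalf²=0.040000
  +B: nom +38.100 → Σnom=84.200; wc +0.400/-0.180 → slack +0.690/-0.290; half-tol=0.290, Σhalf²=0.124100
  -C: nom -18.700 → Σnom=65.500; wc +0.210/-0.210 → slack +0.900/-0.500; half-tol=0.210, Σhalf²=0.168200
Nominal = 65.500. Worst-case = [65.500 - 0.500, 65.500 + 0.900] = [65.000, 66.400]. RSS = √0.168200 = 0.410.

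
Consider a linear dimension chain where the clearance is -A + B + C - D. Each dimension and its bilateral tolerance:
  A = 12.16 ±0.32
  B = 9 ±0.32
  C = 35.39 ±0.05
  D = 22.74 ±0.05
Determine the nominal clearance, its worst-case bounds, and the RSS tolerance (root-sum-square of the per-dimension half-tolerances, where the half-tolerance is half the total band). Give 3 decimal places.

nominal=9.490 wc=[8.750,10.230] rss=0.458

Stack each dimension's contribution:
  -A: nom -12.160 → Σnom=-12.160; wc +0.320/-0.320 → slack +0.320/-0.320; half-tol=0.320, Σhalf²=0.102400
  +B: nom +9.000 → Σnom=-3.160; wc +0.320/-0.320 → slack +0.640/-0.640; half-tol=0.320, Σhalf²=0.204800
  +C: nom +35.390 → Σnom=32.230; wc +0.050/-0.050 → slack +0.690/-0.690; half-tol=0.050, Σhalf²=0.207300
  -D: nom -22.740 → Σnom=9.490; wc +0.050/-0.050 → slack +0.740/-0.740; half-tol=0.050, Σhalf²=0.209800
Nominal = 9.490. Worst-case = [9.490 - 0.740, 9.490 + 0.740] = [8.750, 10.230]. RSS = √0.209800 = 0.458.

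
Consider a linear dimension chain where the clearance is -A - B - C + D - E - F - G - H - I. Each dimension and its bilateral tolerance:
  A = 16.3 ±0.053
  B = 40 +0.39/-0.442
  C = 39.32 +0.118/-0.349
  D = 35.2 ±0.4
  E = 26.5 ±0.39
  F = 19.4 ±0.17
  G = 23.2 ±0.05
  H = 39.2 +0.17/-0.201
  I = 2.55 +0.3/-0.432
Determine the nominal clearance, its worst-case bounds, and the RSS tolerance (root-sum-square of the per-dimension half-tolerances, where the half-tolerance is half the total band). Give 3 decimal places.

Stack each dimension's contribution:
  -A: nom -16.300 → Σnom=-16.300; wc +0.053/-0.053 → slack +0.053/-0.053; half-tol=0.053, Σhalf²=0.002809
  -B: nom -40.000 → Σnom=-56.300; wc +0.442/-0.390 → slack +0.495/-0.443; half-tol=0.416, Σhalf²=0.175865
  -C: nom -39.320 → Σnom=-95.620; wc +0.349/-0.118 → slack +0.844/-0.561; half-tol=0.233, Σhalf²=0.230387
  +D: nom +35.200 → Σnom=-60.420; wc +0.400/-0.400 → slack +1.244/-0.961; half-tol=0.400, Σhalf²=0.390387
  -E: nom -26.500 → Σnom=-86.920; wc +0.390/-0.390 → slack +1.634/-1.351; half-tol=0.390, Σhalf²=0.542487
  -F: nom -19.400 → Σnom=-106.320; wc +0.170/-0.170 → slack +1.804/-1.521; half-tol=0.170, Σhalf²=0.571387
  -G: nom -23.200 → Σnom=-129.520; wc +0.050/-0.050 → slack +1.854/-1.571; half-tol=0.050, Σhalf²=0.573887
  -H: nom -39.200 → Σnom=-168.720; wc +0.201/-0.170 → slack +2.055/-1.741; half-tol=0.185, Σhalf²=0.608298
  -I: nom -2.550 → Σnom=-171.270; wc +0.432/-0.300 → slack +2.487/-2.041; half-tol=0.366, Σhalf²=0.742254
Nominal = -171.270. Worst-case = [-171.270 - 2.041, -171.270 + 2.487] = [-173.311, -168.783]. RSS = √0.742254 = 0.862.

nominal=-171.270 wc=[-173.311,-168.783] rss=0.862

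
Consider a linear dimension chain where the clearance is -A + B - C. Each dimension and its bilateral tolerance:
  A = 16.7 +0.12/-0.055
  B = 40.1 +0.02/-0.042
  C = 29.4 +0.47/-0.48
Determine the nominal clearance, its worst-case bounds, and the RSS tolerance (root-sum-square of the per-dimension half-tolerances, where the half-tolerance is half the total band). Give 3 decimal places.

Stack each dimension's contribution:
  -A: nom -16.700 → Σnom=-16.700; wc +0.055/-0.120 → slack +0.055/-0.120; half-tol=0.087, Σhalf²=0.007656
  +B: nom +40.100 → Σnom=23.400; wc +0.020/-0.042 → slack +0.075/-0.162; half-tol=0.031, Σhalf²=0.008617
  -C: nom -29.400 → Σnom=-6.000; wc +0.480/-0.470 → slack +0.555/-0.632; half-tol=0.475, Σhalf²=0.234242
Nominal = -6.000. Worst-case = [-6.000 - 0.632, -6.000 + 0.555] = [-6.632, -5.445]. RSS = √0.234242 = 0.484.

nominal=-6.000 wc=[-6.632,-5.445] rss=0.484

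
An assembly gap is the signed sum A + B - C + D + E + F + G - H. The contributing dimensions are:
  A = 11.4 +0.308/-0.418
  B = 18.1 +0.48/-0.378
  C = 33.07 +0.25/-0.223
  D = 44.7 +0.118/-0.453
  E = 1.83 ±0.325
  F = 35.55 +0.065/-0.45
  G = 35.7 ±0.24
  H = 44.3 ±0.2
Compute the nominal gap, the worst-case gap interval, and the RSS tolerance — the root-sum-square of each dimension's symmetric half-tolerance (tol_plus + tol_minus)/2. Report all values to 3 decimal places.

Stack each dimension's contribution:
  +A: nom +11.400 → Σnom=11.400; wc +0.308/-0.418 → slack +0.308/-0.418; half-tol=0.363, Σhalf²=0.131769
  +B: nom +18.100 → Σnom=29.500; wc +0.480/-0.378 → slack +0.788/-0.796; half-tol=0.429, Σhalf²=0.315810
  -C: nom -33.070 → Σnom=-3.570; wc +0.223/-0.250 → slack +1.011/-1.046; half-tol=0.236, Σhalf²=0.371742
  +D: nom +44.700 → Σnom=41.130; wc +0.118/-0.453 → slack +1.129/-1.499; half-tol=0.285, Σhalf²=0.453253
  +E: nom +1.830 → Σnom=42.960; wc +0.325/-0.325 → slack +1.454/-1.824; half-tol=0.325, Σhalf²=0.558878
  +F: nom +35.550 → Σnom=78.510; wc +0.065/-0.450 → slack +1.519/-2.274; half-tol=0.258, Σhalf²=0.625184
  +G: nom +35.700 → Σnom=114.210; wc +0.240/-0.240 → slack +1.759/-2.514; half-tol=0.240, Σhalf²=0.682784
  -H: nom -44.300 → Σnom=69.910; wc +0.200/-0.200 → slack +1.959/-2.714; half-tol=0.200, Σhalf²=0.722784
Nominal = 69.910. Worst-case = [69.910 - 2.714, 69.910 + 1.959] = [67.196, 71.869]. RSS = √0.722784 = 0.850.

nominal=69.910 wc=[67.196,71.869] rss=0.850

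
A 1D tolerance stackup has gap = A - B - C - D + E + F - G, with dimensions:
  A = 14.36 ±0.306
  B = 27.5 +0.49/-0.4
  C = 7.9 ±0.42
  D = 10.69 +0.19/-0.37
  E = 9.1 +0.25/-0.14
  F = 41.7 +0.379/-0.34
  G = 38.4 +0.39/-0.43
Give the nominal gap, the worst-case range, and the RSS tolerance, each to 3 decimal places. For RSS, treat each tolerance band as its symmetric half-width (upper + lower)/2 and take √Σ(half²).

nominal=-19.330 wc=[-21.606,-16.775] rss=0.939

Stack each dimension's contribution:
  +A: nom +14.360 → Σnom=14.360; wc +0.306/-0.306 → slack +0.306/-0.306; half-tol=0.306, Σhalf²=0.093636
  -B: nom -27.500 → Σnom=-13.140; wc +0.400/-0.490 → slack +0.706/-0.796; half-tol=0.445, Σhalf²=0.291661
  -C: nom -7.900 → Σnom=-21.040; wc +0.420/-0.420 → slack +1.126/-1.216; half-tol=0.420, Σhalf²=0.468061
  -D: nom -10.690 → Σnom=-31.730; wc +0.370/-0.190 → slack +1.496/-1.406; half-tol=0.280, Σhalf²=0.546461
  +E: nom +9.100 → Σnom=-22.630; wc +0.250/-0.140 → slack +1.746/-1.546; half-tol=0.195, Σhalf²=0.584486
  +F: nom +41.700 → Σnom=19.070; wc +0.379/-0.340 → slack +2.125/-1.886; half-tol=0.360, Σhalf²=0.713726
  -G: nom -38.400 → Σnom=-19.330; wc +0.430/-0.390 → slack +2.555/-2.276; half-tol=0.410, Σhalf²=0.881826
Nominal = -19.330. Worst-case = [-19.330 - 2.276, -19.330 + 2.555] = [-21.606, -16.775]. RSS = √0.881826 = 0.939.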